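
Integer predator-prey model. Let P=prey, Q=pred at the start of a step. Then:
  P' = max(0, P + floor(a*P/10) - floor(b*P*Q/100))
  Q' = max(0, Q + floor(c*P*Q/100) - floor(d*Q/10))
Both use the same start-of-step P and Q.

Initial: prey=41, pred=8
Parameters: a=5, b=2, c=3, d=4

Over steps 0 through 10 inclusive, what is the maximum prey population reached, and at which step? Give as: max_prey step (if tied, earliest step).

Step 1: prey: 41+20-6=55; pred: 8+9-3=14
Step 2: prey: 55+27-15=67; pred: 14+23-5=32
Step 3: prey: 67+33-42=58; pred: 32+64-12=84
Step 4: prey: 58+29-97=0; pred: 84+146-33=197
Step 5: prey: 0+0-0=0; pred: 197+0-78=119
Step 6: prey: 0+0-0=0; pred: 119+0-47=72
Step 7: prey: 0+0-0=0; pred: 72+0-28=44
Step 8: prey: 0+0-0=0; pred: 44+0-17=27
Step 9: prey: 0+0-0=0; pred: 27+0-10=17
Step 10: prey: 0+0-0=0; pred: 17+0-6=11
Max prey = 67 at step 2

Answer: 67 2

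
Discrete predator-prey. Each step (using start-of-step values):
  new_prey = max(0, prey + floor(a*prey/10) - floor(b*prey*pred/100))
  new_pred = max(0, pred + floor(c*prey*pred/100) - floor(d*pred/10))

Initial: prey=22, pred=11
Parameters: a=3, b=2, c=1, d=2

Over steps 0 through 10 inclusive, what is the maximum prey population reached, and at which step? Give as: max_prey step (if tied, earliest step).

Step 1: prey: 22+6-4=24; pred: 11+2-2=11
Step 2: prey: 24+7-5=26; pred: 11+2-2=11
Step 3: prey: 26+7-5=28; pred: 11+2-2=11
Step 4: prey: 28+8-6=30; pred: 11+3-2=12
Step 5: prey: 30+9-7=32; pred: 12+3-2=13
Step 6: prey: 32+9-8=33; pred: 13+4-2=15
Step 7: prey: 33+9-9=33; pred: 15+4-3=16
Step 8: prey: 33+9-10=32; pred: 16+5-3=18
Step 9: prey: 32+9-11=30; pred: 18+5-3=20
Step 10: prey: 30+9-12=27; pred: 20+6-4=22
Max prey = 33 at step 6

Answer: 33 6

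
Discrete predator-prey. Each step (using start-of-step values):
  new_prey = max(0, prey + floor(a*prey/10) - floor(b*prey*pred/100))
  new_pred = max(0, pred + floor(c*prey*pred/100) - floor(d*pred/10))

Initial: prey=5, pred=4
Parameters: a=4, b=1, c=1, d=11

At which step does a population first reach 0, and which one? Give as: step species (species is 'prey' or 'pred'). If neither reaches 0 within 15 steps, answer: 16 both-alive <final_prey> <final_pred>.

Answer: 1 pred

Derivation:
Step 1: prey: 5+2-0=7; pred: 4+0-4=0
First extinction: pred at step 1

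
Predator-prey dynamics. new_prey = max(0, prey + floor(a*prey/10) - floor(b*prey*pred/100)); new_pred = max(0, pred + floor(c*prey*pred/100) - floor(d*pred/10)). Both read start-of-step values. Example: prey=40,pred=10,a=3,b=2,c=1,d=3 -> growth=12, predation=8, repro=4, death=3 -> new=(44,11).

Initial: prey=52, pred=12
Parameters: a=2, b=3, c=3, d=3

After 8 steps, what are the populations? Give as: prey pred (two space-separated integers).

Step 1: prey: 52+10-18=44; pred: 12+18-3=27
Step 2: prey: 44+8-35=17; pred: 27+35-8=54
Step 3: prey: 17+3-27=0; pred: 54+27-16=65
Step 4: prey: 0+0-0=0; pred: 65+0-19=46
Step 5: prey: 0+0-0=0; pred: 46+0-13=33
Step 6: prey: 0+0-0=0; pred: 33+0-9=24
Step 7: prey: 0+0-0=0; pred: 24+0-7=17
Step 8: prey: 0+0-0=0; pred: 17+0-5=12

Answer: 0 12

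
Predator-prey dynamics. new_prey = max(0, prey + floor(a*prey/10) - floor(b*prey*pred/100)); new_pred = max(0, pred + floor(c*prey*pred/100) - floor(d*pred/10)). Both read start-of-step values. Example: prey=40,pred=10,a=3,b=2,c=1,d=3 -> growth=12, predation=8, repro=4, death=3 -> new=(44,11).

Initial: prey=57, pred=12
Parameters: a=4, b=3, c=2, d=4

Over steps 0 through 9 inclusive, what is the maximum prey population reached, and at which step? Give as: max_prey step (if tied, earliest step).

Step 1: prey: 57+22-20=59; pred: 12+13-4=21
Step 2: prey: 59+23-37=45; pred: 21+24-8=37
Step 3: prey: 45+18-49=14; pred: 37+33-14=56
Step 4: prey: 14+5-23=0; pred: 56+15-22=49
Step 5: prey: 0+0-0=0; pred: 49+0-19=30
Step 6: prey: 0+0-0=0; pred: 30+0-12=18
Step 7: prey: 0+0-0=0; pred: 18+0-7=11
Step 8: prey: 0+0-0=0; pred: 11+0-4=7
Step 9: prey: 0+0-0=0; pred: 7+0-2=5
Max prey = 59 at step 1

Answer: 59 1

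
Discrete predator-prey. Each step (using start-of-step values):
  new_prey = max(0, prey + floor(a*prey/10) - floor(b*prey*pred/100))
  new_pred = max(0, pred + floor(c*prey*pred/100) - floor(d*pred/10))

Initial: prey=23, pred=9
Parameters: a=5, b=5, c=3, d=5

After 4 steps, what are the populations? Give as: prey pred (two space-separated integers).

Step 1: prey: 23+11-10=24; pred: 9+6-4=11
Step 2: prey: 24+12-13=23; pred: 11+7-5=13
Step 3: prey: 23+11-14=20; pred: 13+8-6=15
Step 4: prey: 20+10-15=15; pred: 15+9-7=17

Answer: 15 17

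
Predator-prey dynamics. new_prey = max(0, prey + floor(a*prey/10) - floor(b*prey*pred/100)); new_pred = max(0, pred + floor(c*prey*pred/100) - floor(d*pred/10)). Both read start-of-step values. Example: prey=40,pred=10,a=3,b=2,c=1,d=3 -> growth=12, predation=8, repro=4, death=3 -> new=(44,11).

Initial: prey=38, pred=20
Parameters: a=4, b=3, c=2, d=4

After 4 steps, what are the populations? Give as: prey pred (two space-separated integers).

Answer: 4 23

Derivation:
Step 1: prey: 38+15-22=31; pred: 20+15-8=27
Step 2: prey: 31+12-25=18; pred: 27+16-10=33
Step 3: prey: 18+7-17=8; pred: 33+11-13=31
Step 4: prey: 8+3-7=4; pred: 31+4-12=23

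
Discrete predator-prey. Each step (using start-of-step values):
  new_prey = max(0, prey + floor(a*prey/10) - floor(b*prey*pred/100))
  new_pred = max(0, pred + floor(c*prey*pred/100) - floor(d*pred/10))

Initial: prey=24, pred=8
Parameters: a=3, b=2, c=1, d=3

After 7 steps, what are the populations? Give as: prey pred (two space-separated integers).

Step 1: prey: 24+7-3=28; pred: 8+1-2=7
Step 2: prey: 28+8-3=33; pred: 7+1-2=6
Step 3: prey: 33+9-3=39; pred: 6+1-1=6
Step 4: prey: 39+11-4=46; pred: 6+2-1=7
Step 5: prey: 46+13-6=53; pred: 7+3-2=8
Step 6: prey: 53+15-8=60; pred: 8+4-2=10
Step 7: prey: 60+18-12=66; pred: 10+6-3=13

Answer: 66 13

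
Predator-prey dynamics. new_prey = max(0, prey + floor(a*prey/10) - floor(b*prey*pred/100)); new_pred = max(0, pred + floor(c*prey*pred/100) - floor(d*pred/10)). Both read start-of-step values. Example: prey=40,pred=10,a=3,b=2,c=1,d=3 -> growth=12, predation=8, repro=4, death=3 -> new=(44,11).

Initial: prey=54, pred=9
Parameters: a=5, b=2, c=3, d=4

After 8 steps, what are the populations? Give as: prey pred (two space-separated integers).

Step 1: prey: 54+27-9=72; pred: 9+14-3=20
Step 2: prey: 72+36-28=80; pred: 20+43-8=55
Step 3: prey: 80+40-88=32; pred: 55+132-22=165
Step 4: prey: 32+16-105=0; pred: 165+158-66=257
Step 5: prey: 0+0-0=0; pred: 257+0-102=155
Step 6: prey: 0+0-0=0; pred: 155+0-62=93
Step 7: prey: 0+0-0=0; pred: 93+0-37=56
Step 8: prey: 0+0-0=0; pred: 56+0-22=34

Answer: 0 34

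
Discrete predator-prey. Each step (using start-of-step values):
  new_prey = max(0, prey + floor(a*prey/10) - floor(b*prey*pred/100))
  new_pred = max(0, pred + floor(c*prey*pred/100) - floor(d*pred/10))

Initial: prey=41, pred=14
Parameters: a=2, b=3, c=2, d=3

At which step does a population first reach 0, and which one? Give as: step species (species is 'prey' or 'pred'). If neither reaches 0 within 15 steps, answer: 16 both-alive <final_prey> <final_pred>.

Step 1: prey: 41+8-17=32; pred: 14+11-4=21
Step 2: prey: 32+6-20=18; pred: 21+13-6=28
Step 3: prey: 18+3-15=6; pred: 28+10-8=30
Step 4: prey: 6+1-5=2; pred: 30+3-9=24
Step 5: prey: 2+0-1=1; pred: 24+0-7=17
Step 6: prey: 1+0-0=1; pred: 17+0-5=12
Step 7: prey: 1+0-0=1; pred: 12+0-3=9
Step 8: prey: 1+0-0=1; pred: 9+0-2=7
Step 9: prey: 1+0-0=1; pred: 7+0-2=5
Step 10: prey: 1+0-0=1; pred: 5+0-1=4
Step 11: prey: 1+0-0=1; pred: 4+0-1=3
Step 12: prey: 1+0-0=1; pred: 3+0-0=3
Steps 13-15: state stable at prey=1, pred=3 (no change)
No extinction within 15 steps

Answer: 16 both-alive 1 3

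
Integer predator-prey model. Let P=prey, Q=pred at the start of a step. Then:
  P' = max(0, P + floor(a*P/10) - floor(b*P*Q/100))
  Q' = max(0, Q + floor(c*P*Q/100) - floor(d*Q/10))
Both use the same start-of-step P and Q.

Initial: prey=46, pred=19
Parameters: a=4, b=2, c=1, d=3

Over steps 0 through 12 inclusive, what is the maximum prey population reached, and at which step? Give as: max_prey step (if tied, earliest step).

Answer: 47 1

Derivation:
Step 1: prey: 46+18-17=47; pred: 19+8-5=22
Step 2: prey: 47+18-20=45; pred: 22+10-6=26
Step 3: prey: 45+18-23=40; pred: 26+11-7=30
Step 4: prey: 40+16-24=32; pred: 30+12-9=33
Step 5: prey: 32+12-21=23; pred: 33+10-9=34
Step 6: prey: 23+9-15=17; pred: 34+7-10=31
Step 7: prey: 17+6-10=13; pred: 31+5-9=27
Step 8: prey: 13+5-7=11; pred: 27+3-8=22
Step 9: prey: 11+4-4=11; pred: 22+2-6=18
Step 10: prey: 11+4-3=12; pred: 18+1-5=14
Step 11: prey: 12+4-3=13; pred: 14+1-4=11
Step 12: prey: 13+5-2=16; pred: 11+1-3=9
Max prey = 47 at step 1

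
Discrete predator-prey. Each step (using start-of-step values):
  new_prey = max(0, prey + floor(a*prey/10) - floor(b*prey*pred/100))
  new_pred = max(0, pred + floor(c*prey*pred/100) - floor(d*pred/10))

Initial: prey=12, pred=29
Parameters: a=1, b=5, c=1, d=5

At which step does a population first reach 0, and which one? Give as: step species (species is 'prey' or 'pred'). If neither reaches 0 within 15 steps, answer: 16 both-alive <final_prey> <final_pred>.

Answer: 1 prey

Derivation:
Step 1: prey: 12+1-17=0; pred: 29+3-14=18
First extinction: prey at step 1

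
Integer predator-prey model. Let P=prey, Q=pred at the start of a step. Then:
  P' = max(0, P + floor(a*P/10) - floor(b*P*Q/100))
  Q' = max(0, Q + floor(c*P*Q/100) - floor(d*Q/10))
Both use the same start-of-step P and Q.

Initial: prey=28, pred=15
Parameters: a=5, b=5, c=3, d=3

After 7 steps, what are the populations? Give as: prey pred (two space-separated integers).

Step 1: prey: 28+14-21=21; pred: 15+12-4=23
Step 2: prey: 21+10-24=7; pred: 23+14-6=31
Step 3: prey: 7+3-10=0; pred: 31+6-9=28
Step 4: prey: 0+0-0=0; pred: 28+0-8=20
Step 5: prey: 0+0-0=0; pred: 20+0-6=14
Step 6: prey: 0+0-0=0; pred: 14+0-4=10
Step 7: prey: 0+0-0=0; pred: 10+0-3=7

Answer: 0 7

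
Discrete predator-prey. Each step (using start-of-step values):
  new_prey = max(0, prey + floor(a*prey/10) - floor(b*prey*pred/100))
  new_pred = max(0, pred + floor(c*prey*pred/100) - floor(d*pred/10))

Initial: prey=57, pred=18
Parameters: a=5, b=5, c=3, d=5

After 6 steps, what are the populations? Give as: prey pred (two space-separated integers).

Step 1: prey: 57+28-51=34; pred: 18+30-9=39
Step 2: prey: 34+17-66=0; pred: 39+39-19=59
Step 3: prey: 0+0-0=0; pred: 59+0-29=30
Step 4: prey: 0+0-0=0; pred: 30+0-15=15
Step 5: prey: 0+0-0=0; pred: 15+0-7=8
Step 6: prey: 0+0-0=0; pred: 8+0-4=4

Answer: 0 4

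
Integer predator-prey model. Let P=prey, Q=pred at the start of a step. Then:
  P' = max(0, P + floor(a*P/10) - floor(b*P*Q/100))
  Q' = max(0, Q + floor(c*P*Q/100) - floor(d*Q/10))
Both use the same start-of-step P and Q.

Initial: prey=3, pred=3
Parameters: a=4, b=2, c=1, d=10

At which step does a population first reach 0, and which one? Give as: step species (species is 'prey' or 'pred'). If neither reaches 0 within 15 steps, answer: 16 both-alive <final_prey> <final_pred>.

Answer: 1 pred

Derivation:
Step 1: prey: 3+1-0=4; pred: 3+0-3=0
First extinction: pred at step 1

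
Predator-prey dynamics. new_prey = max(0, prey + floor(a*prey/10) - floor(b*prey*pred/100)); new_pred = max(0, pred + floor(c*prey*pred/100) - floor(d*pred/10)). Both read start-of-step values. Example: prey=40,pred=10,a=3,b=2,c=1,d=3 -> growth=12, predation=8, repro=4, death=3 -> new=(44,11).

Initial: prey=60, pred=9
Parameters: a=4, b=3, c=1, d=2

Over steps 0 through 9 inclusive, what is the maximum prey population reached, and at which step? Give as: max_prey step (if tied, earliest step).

Answer: 69 2

Derivation:
Step 1: prey: 60+24-16=68; pred: 9+5-1=13
Step 2: prey: 68+27-26=69; pred: 13+8-2=19
Step 3: prey: 69+27-39=57; pred: 19+13-3=29
Step 4: prey: 57+22-49=30; pred: 29+16-5=40
Step 5: prey: 30+12-36=6; pred: 40+12-8=44
Step 6: prey: 6+2-7=1; pred: 44+2-8=38
Step 7: prey: 1+0-1=0; pred: 38+0-7=31
Step 8: prey: 0+0-0=0; pred: 31+0-6=25
Step 9: prey: 0+0-0=0; pred: 25+0-5=20
Max prey = 69 at step 2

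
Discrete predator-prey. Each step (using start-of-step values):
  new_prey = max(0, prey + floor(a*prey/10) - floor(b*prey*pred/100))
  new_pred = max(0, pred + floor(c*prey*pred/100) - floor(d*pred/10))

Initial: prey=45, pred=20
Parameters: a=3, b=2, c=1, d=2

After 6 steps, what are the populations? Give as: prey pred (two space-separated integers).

Answer: 6 28

Derivation:
Step 1: prey: 45+13-18=40; pred: 20+9-4=25
Step 2: prey: 40+12-20=32; pred: 25+10-5=30
Step 3: prey: 32+9-19=22; pred: 30+9-6=33
Step 4: prey: 22+6-14=14; pred: 33+7-6=34
Step 5: prey: 14+4-9=9; pred: 34+4-6=32
Step 6: prey: 9+2-5=6; pred: 32+2-6=28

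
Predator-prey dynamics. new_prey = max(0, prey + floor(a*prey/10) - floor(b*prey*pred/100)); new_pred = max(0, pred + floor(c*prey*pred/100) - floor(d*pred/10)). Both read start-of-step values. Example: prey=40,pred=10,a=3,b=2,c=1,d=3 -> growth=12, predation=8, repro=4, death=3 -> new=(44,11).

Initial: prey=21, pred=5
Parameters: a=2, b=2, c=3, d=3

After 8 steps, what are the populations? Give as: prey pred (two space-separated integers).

Answer: 4 32

Derivation:
Step 1: prey: 21+4-2=23; pred: 5+3-1=7
Step 2: prey: 23+4-3=24; pred: 7+4-2=9
Step 3: prey: 24+4-4=24; pred: 9+6-2=13
Step 4: prey: 24+4-6=22; pred: 13+9-3=19
Step 5: prey: 22+4-8=18; pred: 19+12-5=26
Step 6: prey: 18+3-9=12; pred: 26+14-7=33
Step 7: prey: 12+2-7=7; pred: 33+11-9=35
Step 8: prey: 7+1-4=4; pred: 35+7-10=32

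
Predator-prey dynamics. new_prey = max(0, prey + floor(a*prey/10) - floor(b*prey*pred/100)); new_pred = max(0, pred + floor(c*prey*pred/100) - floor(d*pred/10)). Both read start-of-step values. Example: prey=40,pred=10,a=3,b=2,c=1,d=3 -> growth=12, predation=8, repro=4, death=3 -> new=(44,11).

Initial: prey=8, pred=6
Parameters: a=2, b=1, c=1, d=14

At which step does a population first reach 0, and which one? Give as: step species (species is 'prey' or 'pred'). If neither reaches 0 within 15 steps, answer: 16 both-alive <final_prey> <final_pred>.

Step 1: prey: 8+1-0=9; pred: 6+0-8=0
First extinction: pred at step 1

Answer: 1 pred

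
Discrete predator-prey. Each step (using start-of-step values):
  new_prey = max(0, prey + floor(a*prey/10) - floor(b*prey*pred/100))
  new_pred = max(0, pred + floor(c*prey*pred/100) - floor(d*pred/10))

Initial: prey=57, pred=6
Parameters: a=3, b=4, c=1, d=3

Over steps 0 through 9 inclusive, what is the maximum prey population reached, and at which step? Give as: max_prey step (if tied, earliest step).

Answer: 61 1

Derivation:
Step 1: prey: 57+17-13=61; pred: 6+3-1=8
Step 2: prey: 61+18-19=60; pred: 8+4-2=10
Step 3: prey: 60+18-24=54; pred: 10+6-3=13
Step 4: prey: 54+16-28=42; pred: 13+7-3=17
Step 5: prey: 42+12-28=26; pred: 17+7-5=19
Step 6: prey: 26+7-19=14; pred: 19+4-5=18
Step 7: prey: 14+4-10=8; pred: 18+2-5=15
Step 8: prey: 8+2-4=6; pred: 15+1-4=12
Step 9: prey: 6+1-2=5; pred: 12+0-3=9
Max prey = 61 at step 1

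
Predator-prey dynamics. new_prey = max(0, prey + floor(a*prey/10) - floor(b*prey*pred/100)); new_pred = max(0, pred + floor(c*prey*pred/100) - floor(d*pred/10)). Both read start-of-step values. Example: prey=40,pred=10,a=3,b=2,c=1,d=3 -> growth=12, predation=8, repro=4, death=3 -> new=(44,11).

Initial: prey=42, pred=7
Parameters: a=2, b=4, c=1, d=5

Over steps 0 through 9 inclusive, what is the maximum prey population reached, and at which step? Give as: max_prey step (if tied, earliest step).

Answer: 57 9

Derivation:
Step 1: prey: 42+8-11=39; pred: 7+2-3=6
Step 2: prey: 39+7-9=37; pred: 6+2-3=5
Step 3: prey: 37+7-7=37; pred: 5+1-2=4
Step 4: prey: 37+7-5=39; pred: 4+1-2=3
Step 5: prey: 39+7-4=42; pred: 3+1-1=3
Step 6: prey: 42+8-5=45; pred: 3+1-1=3
Step 7: prey: 45+9-5=49; pred: 3+1-1=3
Step 8: prey: 49+9-5=53; pred: 3+1-1=3
Step 9: prey: 53+10-6=57; pred: 3+1-1=3
Max prey = 57 at step 9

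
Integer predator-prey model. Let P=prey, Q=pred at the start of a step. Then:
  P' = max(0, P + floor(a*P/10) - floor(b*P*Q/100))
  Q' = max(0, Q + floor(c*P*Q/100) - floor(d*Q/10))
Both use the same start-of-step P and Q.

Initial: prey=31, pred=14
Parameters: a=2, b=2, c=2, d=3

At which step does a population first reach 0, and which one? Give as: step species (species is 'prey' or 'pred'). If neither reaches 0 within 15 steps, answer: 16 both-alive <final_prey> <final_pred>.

Answer: 16 both-alive 3 3

Derivation:
Step 1: prey: 31+6-8=29; pred: 14+8-4=18
Step 2: prey: 29+5-10=24; pred: 18+10-5=23
Step 3: prey: 24+4-11=17; pred: 23+11-6=28
Step 4: prey: 17+3-9=11; pred: 28+9-8=29
Step 5: prey: 11+2-6=7; pred: 29+6-8=27
Step 6: prey: 7+1-3=5; pred: 27+3-8=22
Step 7: prey: 5+1-2=4; pred: 22+2-6=18
Step 8: prey: 4+0-1=3; pred: 18+1-5=14
Step 9: prey: 3+0-0=3; pred: 14+0-4=10
Step 10: prey: 3+0-0=3; pred: 10+0-3=7
Step 11: prey: 3+0-0=3; pred: 7+0-2=5
Step 12: prey: 3+0-0=3; pred: 5+0-1=4
Step 13: prey: 3+0-0=3; pred: 4+0-1=3
Step 14: prey: 3+0-0=3; pred: 3+0-0=3
Steps 15-15: state stable at prey=3, pred=3 (no change)
No extinction within 15 steps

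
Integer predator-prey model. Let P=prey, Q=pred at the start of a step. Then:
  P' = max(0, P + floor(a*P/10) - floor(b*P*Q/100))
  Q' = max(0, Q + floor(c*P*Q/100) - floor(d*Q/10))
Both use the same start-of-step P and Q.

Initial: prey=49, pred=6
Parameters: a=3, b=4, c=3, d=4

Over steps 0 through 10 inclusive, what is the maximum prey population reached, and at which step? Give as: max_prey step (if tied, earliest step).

Step 1: prey: 49+14-11=52; pred: 6+8-2=12
Step 2: prey: 52+15-24=43; pred: 12+18-4=26
Step 3: prey: 43+12-44=11; pred: 26+33-10=49
Step 4: prey: 11+3-21=0; pred: 49+16-19=46
Step 5: prey: 0+0-0=0; pred: 46+0-18=28
Step 6: prey: 0+0-0=0; pred: 28+0-11=17
Step 7: prey: 0+0-0=0; pred: 17+0-6=11
Step 8: prey: 0+0-0=0; pred: 11+0-4=7
Step 9: prey: 0+0-0=0; pred: 7+0-2=5
Step 10: prey: 0+0-0=0; pred: 5+0-2=3
Max prey = 52 at step 1

Answer: 52 1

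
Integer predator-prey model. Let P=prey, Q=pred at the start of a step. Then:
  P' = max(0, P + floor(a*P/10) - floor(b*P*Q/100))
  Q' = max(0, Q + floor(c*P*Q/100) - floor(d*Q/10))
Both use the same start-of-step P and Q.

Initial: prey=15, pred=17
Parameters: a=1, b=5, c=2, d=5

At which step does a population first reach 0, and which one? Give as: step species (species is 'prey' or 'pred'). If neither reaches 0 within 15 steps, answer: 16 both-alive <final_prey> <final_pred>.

Step 1: prey: 15+1-12=4; pred: 17+5-8=14
Step 2: prey: 4+0-2=2; pred: 14+1-7=8
Step 3: prey: 2+0-0=2; pred: 8+0-4=4
Step 4: prey: 2+0-0=2; pred: 4+0-2=2
Step 5: prey: 2+0-0=2; pred: 2+0-1=1
Step 6: prey: 2+0-0=2; pred: 1+0-0=1
Steps 7-15: state stable at prey=2, pred=1 (no change)
No extinction within 15 steps

Answer: 16 both-alive 2 1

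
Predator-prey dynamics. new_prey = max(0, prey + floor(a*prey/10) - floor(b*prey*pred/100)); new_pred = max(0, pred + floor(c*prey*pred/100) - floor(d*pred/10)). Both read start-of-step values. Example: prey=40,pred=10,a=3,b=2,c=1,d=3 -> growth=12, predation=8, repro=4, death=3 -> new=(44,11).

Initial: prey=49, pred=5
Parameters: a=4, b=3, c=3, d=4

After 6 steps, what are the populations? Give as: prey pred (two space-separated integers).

Answer: 0 45

Derivation:
Step 1: prey: 49+19-7=61; pred: 5+7-2=10
Step 2: prey: 61+24-18=67; pred: 10+18-4=24
Step 3: prey: 67+26-48=45; pred: 24+48-9=63
Step 4: prey: 45+18-85=0; pred: 63+85-25=123
Step 5: prey: 0+0-0=0; pred: 123+0-49=74
Step 6: prey: 0+0-0=0; pred: 74+0-29=45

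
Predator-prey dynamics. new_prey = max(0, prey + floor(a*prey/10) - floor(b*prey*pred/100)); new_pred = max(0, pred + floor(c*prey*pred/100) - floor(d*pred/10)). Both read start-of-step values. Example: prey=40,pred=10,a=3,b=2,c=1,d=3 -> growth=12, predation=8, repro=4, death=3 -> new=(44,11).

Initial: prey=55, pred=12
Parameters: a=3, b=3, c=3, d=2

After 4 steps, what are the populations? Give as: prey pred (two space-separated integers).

Step 1: prey: 55+16-19=52; pred: 12+19-2=29
Step 2: prey: 52+15-45=22; pred: 29+45-5=69
Step 3: prey: 22+6-45=0; pred: 69+45-13=101
Step 4: prey: 0+0-0=0; pred: 101+0-20=81

Answer: 0 81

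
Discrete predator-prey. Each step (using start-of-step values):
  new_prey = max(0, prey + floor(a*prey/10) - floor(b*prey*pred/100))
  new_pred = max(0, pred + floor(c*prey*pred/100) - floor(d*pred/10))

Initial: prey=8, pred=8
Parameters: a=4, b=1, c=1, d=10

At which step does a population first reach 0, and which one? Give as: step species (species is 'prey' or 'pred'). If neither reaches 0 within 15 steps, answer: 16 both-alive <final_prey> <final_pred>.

Step 1: prey: 8+3-0=11; pred: 8+0-8=0
First extinction: pred at step 1

Answer: 1 pred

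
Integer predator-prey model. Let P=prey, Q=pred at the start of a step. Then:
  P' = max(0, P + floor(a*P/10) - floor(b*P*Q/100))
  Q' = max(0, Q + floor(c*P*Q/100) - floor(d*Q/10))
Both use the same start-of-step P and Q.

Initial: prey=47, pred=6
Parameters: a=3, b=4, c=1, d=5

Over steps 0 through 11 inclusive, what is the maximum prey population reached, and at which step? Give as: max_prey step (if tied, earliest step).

Answer: 76 7

Derivation:
Step 1: prey: 47+14-11=50; pred: 6+2-3=5
Step 2: prey: 50+15-10=55; pred: 5+2-2=5
Step 3: prey: 55+16-11=60; pred: 5+2-2=5
Step 4: prey: 60+18-12=66; pred: 5+3-2=6
Step 5: prey: 66+19-15=70; pred: 6+3-3=6
Step 6: prey: 70+21-16=75; pred: 6+4-3=7
Step 7: prey: 75+22-21=76; pred: 7+5-3=9
Step 8: prey: 76+22-27=71; pred: 9+6-4=11
Step 9: prey: 71+21-31=61; pred: 11+7-5=13
Step 10: prey: 61+18-31=48; pred: 13+7-6=14
Step 11: prey: 48+14-26=36; pred: 14+6-7=13
Max prey = 76 at step 7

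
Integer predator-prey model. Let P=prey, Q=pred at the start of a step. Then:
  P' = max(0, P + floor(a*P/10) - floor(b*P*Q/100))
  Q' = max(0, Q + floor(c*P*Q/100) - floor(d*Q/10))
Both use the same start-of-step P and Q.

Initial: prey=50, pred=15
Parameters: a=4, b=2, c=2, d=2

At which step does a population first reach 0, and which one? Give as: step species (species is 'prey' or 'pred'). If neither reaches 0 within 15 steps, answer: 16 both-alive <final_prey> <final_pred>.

Step 1: prey: 50+20-15=55; pred: 15+15-3=27
Step 2: prey: 55+22-29=48; pred: 27+29-5=51
Step 3: prey: 48+19-48=19; pred: 51+48-10=89
Step 4: prey: 19+7-33=0; pred: 89+33-17=105
First extinction: prey at step 4

Answer: 4 prey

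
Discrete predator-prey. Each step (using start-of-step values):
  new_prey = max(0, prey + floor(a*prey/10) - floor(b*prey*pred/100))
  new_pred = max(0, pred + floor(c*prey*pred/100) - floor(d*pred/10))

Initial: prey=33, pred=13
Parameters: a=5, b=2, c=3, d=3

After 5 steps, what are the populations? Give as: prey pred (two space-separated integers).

Step 1: prey: 33+16-8=41; pred: 13+12-3=22
Step 2: prey: 41+20-18=43; pred: 22+27-6=43
Step 3: prey: 43+21-36=28; pred: 43+55-12=86
Step 4: prey: 28+14-48=0; pred: 86+72-25=133
Step 5: prey: 0+0-0=0; pred: 133+0-39=94

Answer: 0 94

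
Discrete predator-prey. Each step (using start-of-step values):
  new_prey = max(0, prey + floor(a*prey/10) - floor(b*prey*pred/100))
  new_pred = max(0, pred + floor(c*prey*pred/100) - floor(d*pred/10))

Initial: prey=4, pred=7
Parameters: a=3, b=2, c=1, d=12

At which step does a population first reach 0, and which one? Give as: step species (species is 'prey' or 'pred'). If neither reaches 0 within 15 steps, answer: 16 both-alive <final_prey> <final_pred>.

Step 1: prey: 4+1-0=5; pred: 7+0-8=0
First extinction: pred at step 1

Answer: 1 pred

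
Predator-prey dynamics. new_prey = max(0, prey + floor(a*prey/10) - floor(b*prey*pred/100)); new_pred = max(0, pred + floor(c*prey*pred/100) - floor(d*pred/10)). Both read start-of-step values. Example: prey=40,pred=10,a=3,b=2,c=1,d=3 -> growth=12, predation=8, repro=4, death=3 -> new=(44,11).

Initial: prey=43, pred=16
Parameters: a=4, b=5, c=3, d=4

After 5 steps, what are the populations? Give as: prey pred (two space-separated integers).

Answer: 0 9

Derivation:
Step 1: prey: 43+17-34=26; pred: 16+20-6=30
Step 2: prey: 26+10-39=0; pred: 30+23-12=41
Step 3: prey: 0+0-0=0; pred: 41+0-16=25
Step 4: prey: 0+0-0=0; pred: 25+0-10=15
Step 5: prey: 0+0-0=0; pred: 15+0-6=9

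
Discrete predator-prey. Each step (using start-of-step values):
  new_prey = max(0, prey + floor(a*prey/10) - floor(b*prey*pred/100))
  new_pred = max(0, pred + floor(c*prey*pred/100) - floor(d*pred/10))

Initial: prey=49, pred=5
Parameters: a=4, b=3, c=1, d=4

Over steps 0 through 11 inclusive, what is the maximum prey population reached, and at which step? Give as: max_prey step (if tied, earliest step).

Step 1: prey: 49+19-7=61; pred: 5+2-2=5
Step 2: prey: 61+24-9=76; pred: 5+3-2=6
Step 3: prey: 76+30-13=93; pred: 6+4-2=8
Step 4: prey: 93+37-22=108; pred: 8+7-3=12
Step 5: prey: 108+43-38=113; pred: 12+12-4=20
Step 6: prey: 113+45-67=91; pred: 20+22-8=34
Step 7: prey: 91+36-92=35; pred: 34+30-13=51
Step 8: prey: 35+14-53=0; pred: 51+17-20=48
Step 9: prey: 0+0-0=0; pred: 48+0-19=29
Step 10: prey: 0+0-0=0; pred: 29+0-11=18
Step 11: prey: 0+0-0=0; pred: 18+0-7=11
Max prey = 113 at step 5

Answer: 113 5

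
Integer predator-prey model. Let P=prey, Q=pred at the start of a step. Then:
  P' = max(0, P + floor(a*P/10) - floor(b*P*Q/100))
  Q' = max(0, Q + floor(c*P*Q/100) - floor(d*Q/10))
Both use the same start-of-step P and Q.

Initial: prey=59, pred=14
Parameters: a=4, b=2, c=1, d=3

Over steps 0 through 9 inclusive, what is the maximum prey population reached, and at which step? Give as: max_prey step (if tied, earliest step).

Answer: 69 2

Derivation:
Step 1: prey: 59+23-16=66; pred: 14+8-4=18
Step 2: prey: 66+26-23=69; pred: 18+11-5=24
Step 3: prey: 69+27-33=63; pred: 24+16-7=33
Step 4: prey: 63+25-41=47; pred: 33+20-9=44
Step 5: prey: 47+18-41=24; pred: 44+20-13=51
Step 6: prey: 24+9-24=9; pred: 51+12-15=48
Step 7: prey: 9+3-8=4; pred: 48+4-14=38
Step 8: prey: 4+1-3=2; pred: 38+1-11=28
Step 9: prey: 2+0-1=1; pred: 28+0-8=20
Max prey = 69 at step 2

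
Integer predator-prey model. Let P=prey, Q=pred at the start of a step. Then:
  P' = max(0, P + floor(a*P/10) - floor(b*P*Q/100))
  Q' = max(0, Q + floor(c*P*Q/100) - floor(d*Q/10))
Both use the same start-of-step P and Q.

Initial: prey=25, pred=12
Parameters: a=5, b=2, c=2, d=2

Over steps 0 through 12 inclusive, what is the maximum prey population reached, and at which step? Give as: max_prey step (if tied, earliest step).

Answer: 39 3

Derivation:
Step 1: prey: 25+12-6=31; pred: 12+6-2=16
Step 2: prey: 31+15-9=37; pred: 16+9-3=22
Step 3: prey: 37+18-16=39; pred: 22+16-4=34
Step 4: prey: 39+19-26=32; pred: 34+26-6=54
Step 5: prey: 32+16-34=14; pred: 54+34-10=78
Step 6: prey: 14+7-21=0; pred: 78+21-15=84
Step 7: prey: 0+0-0=0; pred: 84+0-16=68
Step 8: prey: 0+0-0=0; pred: 68+0-13=55
Step 9: prey: 0+0-0=0; pred: 55+0-11=44
Step 10: prey: 0+0-0=0; pred: 44+0-8=36
Step 11: prey: 0+0-0=0; pred: 36+0-7=29
Step 12: prey: 0+0-0=0; pred: 29+0-5=24
Max prey = 39 at step 3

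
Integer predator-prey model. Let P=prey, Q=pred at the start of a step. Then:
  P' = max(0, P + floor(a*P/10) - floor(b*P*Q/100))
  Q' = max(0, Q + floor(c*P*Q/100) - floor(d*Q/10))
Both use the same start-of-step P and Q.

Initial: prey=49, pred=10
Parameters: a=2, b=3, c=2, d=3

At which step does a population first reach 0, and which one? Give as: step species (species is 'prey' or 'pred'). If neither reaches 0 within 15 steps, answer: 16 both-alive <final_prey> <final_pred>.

Answer: 5 prey

Derivation:
Step 1: prey: 49+9-14=44; pred: 10+9-3=16
Step 2: prey: 44+8-21=31; pred: 16+14-4=26
Step 3: prey: 31+6-24=13; pred: 26+16-7=35
Step 4: prey: 13+2-13=2; pred: 35+9-10=34
Step 5: prey: 2+0-2=0; pred: 34+1-10=25
First extinction: prey at step 5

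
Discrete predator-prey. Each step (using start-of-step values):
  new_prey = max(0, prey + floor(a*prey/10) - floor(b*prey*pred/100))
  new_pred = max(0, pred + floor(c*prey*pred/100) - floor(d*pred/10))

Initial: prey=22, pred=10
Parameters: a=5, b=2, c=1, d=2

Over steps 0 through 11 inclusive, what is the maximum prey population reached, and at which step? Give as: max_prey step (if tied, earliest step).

Step 1: prey: 22+11-4=29; pred: 10+2-2=10
Step 2: prey: 29+14-5=38; pred: 10+2-2=10
Step 3: prey: 38+19-7=50; pred: 10+3-2=11
Step 4: prey: 50+25-11=64; pred: 11+5-2=14
Step 5: prey: 64+32-17=79; pred: 14+8-2=20
Step 6: prey: 79+39-31=87; pred: 20+15-4=31
Step 7: prey: 87+43-53=77; pred: 31+26-6=51
Step 8: prey: 77+38-78=37; pred: 51+39-10=80
Step 9: prey: 37+18-59=0; pred: 80+29-16=93
Step 10: prey: 0+0-0=0; pred: 93+0-18=75
Step 11: prey: 0+0-0=0; pred: 75+0-15=60
Max prey = 87 at step 6

Answer: 87 6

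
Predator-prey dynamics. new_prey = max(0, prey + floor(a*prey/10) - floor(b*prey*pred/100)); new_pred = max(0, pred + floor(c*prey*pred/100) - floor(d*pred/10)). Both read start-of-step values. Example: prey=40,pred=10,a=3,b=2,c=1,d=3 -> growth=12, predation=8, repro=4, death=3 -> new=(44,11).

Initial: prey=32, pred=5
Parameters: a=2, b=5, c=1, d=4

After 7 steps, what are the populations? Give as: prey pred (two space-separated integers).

Answer: 30 4

Derivation:
Step 1: prey: 32+6-8=30; pred: 5+1-2=4
Step 2: prey: 30+6-6=30; pred: 4+1-1=4
Step 3: prey: 30+6-6=30; pred: 4+1-1=4
Step 4: prey: 30+6-6=30; pred: 4+1-1=4
Step 5: prey: 30+6-6=30; pred: 4+1-1=4
Step 6: prey: 30+6-6=30; pred: 4+1-1=4
Step 7: prey: 30+6-6=30; pred: 4+1-1=4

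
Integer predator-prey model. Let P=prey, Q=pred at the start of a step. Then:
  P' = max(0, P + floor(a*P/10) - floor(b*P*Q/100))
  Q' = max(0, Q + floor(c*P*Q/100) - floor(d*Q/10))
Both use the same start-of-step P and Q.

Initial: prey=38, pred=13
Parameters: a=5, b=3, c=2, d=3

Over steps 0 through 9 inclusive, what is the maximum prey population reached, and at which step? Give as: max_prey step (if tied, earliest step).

Step 1: prey: 38+19-14=43; pred: 13+9-3=19
Step 2: prey: 43+21-24=40; pred: 19+16-5=30
Step 3: prey: 40+20-36=24; pred: 30+24-9=45
Step 4: prey: 24+12-32=4; pred: 45+21-13=53
Step 5: prey: 4+2-6=0; pred: 53+4-15=42
Step 6: prey: 0+0-0=0; pred: 42+0-12=30
Step 7: prey: 0+0-0=0; pred: 30+0-9=21
Step 8: prey: 0+0-0=0; pred: 21+0-6=15
Step 9: prey: 0+0-0=0; pred: 15+0-4=11
Max prey = 43 at step 1

Answer: 43 1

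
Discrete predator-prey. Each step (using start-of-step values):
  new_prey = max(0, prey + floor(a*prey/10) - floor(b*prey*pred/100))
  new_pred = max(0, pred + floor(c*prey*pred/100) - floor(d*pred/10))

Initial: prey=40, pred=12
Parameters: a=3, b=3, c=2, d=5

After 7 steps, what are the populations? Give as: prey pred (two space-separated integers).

Step 1: prey: 40+12-14=38; pred: 12+9-6=15
Step 2: prey: 38+11-17=32; pred: 15+11-7=19
Step 3: prey: 32+9-18=23; pred: 19+12-9=22
Step 4: prey: 23+6-15=14; pred: 22+10-11=21
Step 5: prey: 14+4-8=10; pred: 21+5-10=16
Step 6: prey: 10+3-4=9; pred: 16+3-8=11
Step 7: prey: 9+2-2=9; pred: 11+1-5=7

Answer: 9 7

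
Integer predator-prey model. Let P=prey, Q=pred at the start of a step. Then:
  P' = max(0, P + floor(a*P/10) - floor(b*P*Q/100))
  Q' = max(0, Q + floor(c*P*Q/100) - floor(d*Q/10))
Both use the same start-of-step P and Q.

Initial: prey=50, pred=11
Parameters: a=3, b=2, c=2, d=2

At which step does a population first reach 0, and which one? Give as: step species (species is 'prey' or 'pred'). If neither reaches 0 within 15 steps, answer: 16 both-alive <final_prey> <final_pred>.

Answer: 4 prey

Derivation:
Step 1: prey: 50+15-11=54; pred: 11+11-2=20
Step 2: prey: 54+16-21=49; pred: 20+21-4=37
Step 3: prey: 49+14-36=27; pred: 37+36-7=66
Step 4: prey: 27+8-35=0; pred: 66+35-13=88
First extinction: prey at step 4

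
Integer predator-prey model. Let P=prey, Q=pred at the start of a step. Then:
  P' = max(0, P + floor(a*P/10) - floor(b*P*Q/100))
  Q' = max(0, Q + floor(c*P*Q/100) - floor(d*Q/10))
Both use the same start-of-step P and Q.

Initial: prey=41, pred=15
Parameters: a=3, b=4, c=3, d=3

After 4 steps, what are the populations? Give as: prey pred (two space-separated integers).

Answer: 0 27

Derivation:
Step 1: prey: 41+12-24=29; pred: 15+18-4=29
Step 2: prey: 29+8-33=4; pred: 29+25-8=46
Step 3: prey: 4+1-7=0; pred: 46+5-13=38
Step 4: prey: 0+0-0=0; pred: 38+0-11=27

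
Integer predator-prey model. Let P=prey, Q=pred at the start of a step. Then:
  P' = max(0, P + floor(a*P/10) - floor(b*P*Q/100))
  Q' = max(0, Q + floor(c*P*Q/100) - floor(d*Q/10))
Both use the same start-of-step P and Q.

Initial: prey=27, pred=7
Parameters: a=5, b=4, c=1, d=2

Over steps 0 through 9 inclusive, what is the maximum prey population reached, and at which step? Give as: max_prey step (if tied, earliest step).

Step 1: prey: 27+13-7=33; pred: 7+1-1=7
Step 2: prey: 33+16-9=40; pred: 7+2-1=8
Step 3: prey: 40+20-12=48; pred: 8+3-1=10
Step 4: prey: 48+24-19=53; pred: 10+4-2=12
Step 5: prey: 53+26-25=54; pred: 12+6-2=16
Step 6: prey: 54+27-34=47; pred: 16+8-3=21
Step 7: prey: 47+23-39=31; pred: 21+9-4=26
Step 8: prey: 31+15-32=14; pred: 26+8-5=29
Step 9: prey: 14+7-16=5; pred: 29+4-5=28
Max prey = 54 at step 5

Answer: 54 5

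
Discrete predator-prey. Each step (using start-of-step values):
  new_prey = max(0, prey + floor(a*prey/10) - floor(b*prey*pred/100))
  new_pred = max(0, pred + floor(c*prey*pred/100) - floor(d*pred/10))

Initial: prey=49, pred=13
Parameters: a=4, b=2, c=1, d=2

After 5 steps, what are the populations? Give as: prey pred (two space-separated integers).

Step 1: prey: 49+19-12=56; pred: 13+6-2=17
Step 2: prey: 56+22-19=59; pred: 17+9-3=23
Step 3: prey: 59+23-27=55; pred: 23+13-4=32
Step 4: prey: 55+22-35=42; pred: 32+17-6=43
Step 5: prey: 42+16-36=22; pred: 43+18-8=53

Answer: 22 53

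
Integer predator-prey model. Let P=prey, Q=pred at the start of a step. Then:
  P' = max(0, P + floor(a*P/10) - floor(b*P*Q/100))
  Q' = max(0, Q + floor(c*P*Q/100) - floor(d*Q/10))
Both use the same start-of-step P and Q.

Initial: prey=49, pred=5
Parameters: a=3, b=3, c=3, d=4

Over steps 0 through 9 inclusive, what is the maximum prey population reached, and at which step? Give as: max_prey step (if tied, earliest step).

Step 1: prey: 49+14-7=56; pred: 5+7-2=10
Step 2: prey: 56+16-16=56; pred: 10+16-4=22
Step 3: prey: 56+16-36=36; pred: 22+36-8=50
Step 4: prey: 36+10-54=0; pred: 50+54-20=84
Step 5: prey: 0+0-0=0; pred: 84+0-33=51
Step 6: prey: 0+0-0=0; pred: 51+0-20=31
Step 7: prey: 0+0-0=0; pred: 31+0-12=19
Step 8: prey: 0+0-0=0; pred: 19+0-7=12
Step 9: prey: 0+0-0=0; pred: 12+0-4=8
Max prey = 56 at step 1

Answer: 56 1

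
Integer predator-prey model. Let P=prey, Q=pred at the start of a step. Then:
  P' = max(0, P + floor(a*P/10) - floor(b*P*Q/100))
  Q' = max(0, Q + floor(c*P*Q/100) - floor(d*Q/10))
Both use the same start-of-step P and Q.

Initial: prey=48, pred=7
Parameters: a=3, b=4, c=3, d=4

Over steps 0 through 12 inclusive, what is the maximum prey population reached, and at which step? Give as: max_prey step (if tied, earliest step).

Answer: 49 1

Derivation:
Step 1: prey: 48+14-13=49; pred: 7+10-2=15
Step 2: prey: 49+14-29=34; pred: 15+22-6=31
Step 3: prey: 34+10-42=2; pred: 31+31-12=50
Step 4: prey: 2+0-4=0; pred: 50+3-20=33
Step 5: prey: 0+0-0=0; pred: 33+0-13=20
Step 6: prey: 0+0-0=0; pred: 20+0-8=12
Step 7: prey: 0+0-0=0; pred: 12+0-4=8
Step 8: prey: 0+0-0=0; pred: 8+0-3=5
Step 9: prey: 0+0-0=0; pred: 5+0-2=3
Step 10: prey: 0+0-0=0; pred: 3+0-1=2
Step 11: prey: 0+0-0=0; pred: 2+0-0=2
Step 12: prey: 0+0-0=0; pred: 2+0-0=2
Max prey = 49 at step 1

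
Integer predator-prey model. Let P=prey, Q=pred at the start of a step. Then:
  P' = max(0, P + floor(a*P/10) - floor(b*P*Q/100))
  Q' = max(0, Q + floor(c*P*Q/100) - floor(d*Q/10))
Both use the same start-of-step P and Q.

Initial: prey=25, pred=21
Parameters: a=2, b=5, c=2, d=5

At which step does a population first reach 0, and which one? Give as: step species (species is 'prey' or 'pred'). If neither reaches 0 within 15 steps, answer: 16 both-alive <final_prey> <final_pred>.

Answer: 2 prey

Derivation:
Step 1: prey: 25+5-26=4; pred: 21+10-10=21
Step 2: prey: 4+0-4=0; pred: 21+1-10=12
First extinction: prey at step 2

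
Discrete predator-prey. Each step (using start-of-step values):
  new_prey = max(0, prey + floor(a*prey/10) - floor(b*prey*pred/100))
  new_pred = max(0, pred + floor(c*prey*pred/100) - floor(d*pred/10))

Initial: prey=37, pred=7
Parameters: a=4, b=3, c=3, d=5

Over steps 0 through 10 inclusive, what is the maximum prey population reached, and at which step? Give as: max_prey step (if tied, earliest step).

Step 1: prey: 37+14-7=44; pred: 7+7-3=11
Step 2: prey: 44+17-14=47; pred: 11+14-5=20
Step 3: prey: 47+18-28=37; pred: 20+28-10=38
Step 4: prey: 37+14-42=9; pred: 38+42-19=61
Step 5: prey: 9+3-16=0; pred: 61+16-30=47
Step 6: prey: 0+0-0=0; pred: 47+0-23=24
Step 7: prey: 0+0-0=0; pred: 24+0-12=12
Step 8: prey: 0+0-0=0; pred: 12+0-6=6
Step 9: prey: 0+0-0=0; pred: 6+0-3=3
Step 10: prey: 0+0-0=0; pred: 3+0-1=2
Max prey = 47 at step 2

Answer: 47 2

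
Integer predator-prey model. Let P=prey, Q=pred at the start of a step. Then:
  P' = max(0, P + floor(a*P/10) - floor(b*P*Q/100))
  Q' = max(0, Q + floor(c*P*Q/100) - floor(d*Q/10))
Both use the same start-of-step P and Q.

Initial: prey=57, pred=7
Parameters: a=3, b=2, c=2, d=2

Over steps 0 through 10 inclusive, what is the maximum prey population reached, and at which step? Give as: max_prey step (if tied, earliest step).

Answer: 70 2

Derivation:
Step 1: prey: 57+17-7=67; pred: 7+7-1=13
Step 2: prey: 67+20-17=70; pred: 13+17-2=28
Step 3: prey: 70+21-39=52; pred: 28+39-5=62
Step 4: prey: 52+15-64=3; pred: 62+64-12=114
Step 5: prey: 3+0-6=0; pred: 114+6-22=98
Step 6: prey: 0+0-0=0; pred: 98+0-19=79
Step 7: prey: 0+0-0=0; pred: 79+0-15=64
Step 8: prey: 0+0-0=0; pred: 64+0-12=52
Step 9: prey: 0+0-0=0; pred: 52+0-10=42
Step 10: prey: 0+0-0=0; pred: 42+0-8=34
Max prey = 70 at step 2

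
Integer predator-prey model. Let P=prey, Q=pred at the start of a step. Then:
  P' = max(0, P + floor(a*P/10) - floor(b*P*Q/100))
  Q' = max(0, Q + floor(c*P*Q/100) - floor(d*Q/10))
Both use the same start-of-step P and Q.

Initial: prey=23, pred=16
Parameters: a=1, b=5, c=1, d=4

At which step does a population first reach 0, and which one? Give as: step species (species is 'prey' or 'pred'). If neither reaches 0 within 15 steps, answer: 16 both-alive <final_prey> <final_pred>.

Step 1: prey: 23+2-18=7; pred: 16+3-6=13
Step 2: prey: 7+0-4=3; pred: 13+0-5=8
Step 3: prey: 3+0-1=2; pred: 8+0-3=5
Step 4: prey: 2+0-0=2; pred: 5+0-2=3
Step 5: prey: 2+0-0=2; pred: 3+0-1=2
Step 6: prey: 2+0-0=2; pred: 2+0-0=2
Steps 7-15: state stable at prey=2, pred=2 (no change)
No extinction within 15 steps

Answer: 16 both-alive 2 2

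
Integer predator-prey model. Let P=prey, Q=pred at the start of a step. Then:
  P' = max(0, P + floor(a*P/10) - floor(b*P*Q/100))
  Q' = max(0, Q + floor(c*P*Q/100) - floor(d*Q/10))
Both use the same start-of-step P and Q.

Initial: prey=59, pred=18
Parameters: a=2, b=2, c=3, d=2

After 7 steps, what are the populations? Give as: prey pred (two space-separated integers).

Answer: 0 52

Derivation:
Step 1: prey: 59+11-21=49; pred: 18+31-3=46
Step 2: prey: 49+9-45=13; pred: 46+67-9=104
Step 3: prey: 13+2-27=0; pred: 104+40-20=124
Step 4: prey: 0+0-0=0; pred: 124+0-24=100
Step 5: prey: 0+0-0=0; pred: 100+0-20=80
Step 6: prey: 0+0-0=0; pred: 80+0-16=64
Step 7: prey: 0+0-0=0; pred: 64+0-12=52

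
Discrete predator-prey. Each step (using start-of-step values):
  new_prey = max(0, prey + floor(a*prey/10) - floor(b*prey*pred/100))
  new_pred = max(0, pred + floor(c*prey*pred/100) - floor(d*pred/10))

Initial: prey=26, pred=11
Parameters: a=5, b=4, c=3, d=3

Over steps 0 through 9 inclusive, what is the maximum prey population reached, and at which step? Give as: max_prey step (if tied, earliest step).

Answer: 28 1

Derivation:
Step 1: prey: 26+13-11=28; pred: 11+8-3=16
Step 2: prey: 28+14-17=25; pred: 16+13-4=25
Step 3: prey: 25+12-25=12; pred: 25+18-7=36
Step 4: prey: 12+6-17=1; pred: 36+12-10=38
Step 5: prey: 1+0-1=0; pred: 38+1-11=28
Step 6: prey: 0+0-0=0; pred: 28+0-8=20
Step 7: prey: 0+0-0=0; pred: 20+0-6=14
Step 8: prey: 0+0-0=0; pred: 14+0-4=10
Step 9: prey: 0+0-0=0; pred: 10+0-3=7
Max prey = 28 at step 1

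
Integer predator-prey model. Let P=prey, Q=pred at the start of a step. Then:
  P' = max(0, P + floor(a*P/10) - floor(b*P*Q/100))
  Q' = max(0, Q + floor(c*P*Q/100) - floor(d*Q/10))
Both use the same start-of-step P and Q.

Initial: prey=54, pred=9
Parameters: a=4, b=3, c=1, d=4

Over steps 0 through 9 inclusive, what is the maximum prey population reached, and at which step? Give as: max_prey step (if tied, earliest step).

Step 1: prey: 54+21-14=61; pred: 9+4-3=10
Step 2: prey: 61+24-18=67; pred: 10+6-4=12
Step 3: prey: 67+26-24=69; pred: 12+8-4=16
Step 4: prey: 69+27-33=63; pred: 16+11-6=21
Step 5: prey: 63+25-39=49; pred: 21+13-8=26
Step 6: prey: 49+19-38=30; pred: 26+12-10=28
Step 7: prey: 30+12-25=17; pred: 28+8-11=25
Step 8: prey: 17+6-12=11; pred: 25+4-10=19
Step 9: prey: 11+4-6=9; pred: 19+2-7=14
Max prey = 69 at step 3

Answer: 69 3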